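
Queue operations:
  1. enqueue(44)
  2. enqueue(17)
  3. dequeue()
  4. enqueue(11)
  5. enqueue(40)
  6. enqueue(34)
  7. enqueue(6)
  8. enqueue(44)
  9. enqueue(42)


enqueue(44) -> [44]
enqueue(17) -> [44, 17]
dequeue()->44, [17]
enqueue(11) -> [17, 11]
enqueue(40) -> [17, 11, 40]
enqueue(34) -> [17, 11, 40, 34]
enqueue(6) -> [17, 11, 40, 34, 6]
enqueue(44) -> [17, 11, 40, 34, 6, 44]
enqueue(42) -> [17, 11, 40, 34, 6, 44, 42]

Final queue: [17, 11, 40, 34, 6, 44, 42]


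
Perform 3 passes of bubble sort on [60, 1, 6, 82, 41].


Initial: [60, 1, 6, 82, 41]
Pass 1: [1, 6, 60, 41, 82] (3 swaps)
Pass 2: [1, 6, 41, 60, 82] (1 swaps)
Pass 3: [1, 6, 41, 60, 82] (0 swaps)

After 3 passes: [1, 6, 41, 60, 82]


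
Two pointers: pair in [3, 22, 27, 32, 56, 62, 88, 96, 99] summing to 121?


lo=0(3)+hi=8(99)=102
lo=1(22)+hi=8(99)=121

Yes: 22+99=121


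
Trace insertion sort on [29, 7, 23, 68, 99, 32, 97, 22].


Initial: [29, 7, 23, 68, 99, 32, 97, 22]
Insert 7: [7, 29, 23, 68, 99, 32, 97, 22]
Insert 23: [7, 23, 29, 68, 99, 32, 97, 22]
Insert 68: [7, 23, 29, 68, 99, 32, 97, 22]
Insert 99: [7, 23, 29, 68, 99, 32, 97, 22]
Insert 32: [7, 23, 29, 32, 68, 99, 97, 22]
Insert 97: [7, 23, 29, 32, 68, 97, 99, 22]
Insert 22: [7, 22, 23, 29, 32, 68, 97, 99]

Sorted: [7, 22, 23, 29, 32, 68, 97, 99]


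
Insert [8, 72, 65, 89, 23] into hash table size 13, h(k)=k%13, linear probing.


Insert 8: h=8 -> slot 8
Insert 72: h=7 -> slot 7
Insert 65: h=0 -> slot 0
Insert 89: h=11 -> slot 11
Insert 23: h=10 -> slot 10

Table: [65, None, None, None, None, None, None, 72, 8, None, 23, 89, None]


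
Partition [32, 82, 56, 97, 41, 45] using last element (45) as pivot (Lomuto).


Pivot: 45
  32 <= 45: advance i (no swap)
  41 <= 45: swap -> [32, 41, 56, 97, 82, 45]
Place pivot at 2: [32, 41, 45, 97, 82, 56]

Partitioned: [32, 41, 45, 97, 82, 56]


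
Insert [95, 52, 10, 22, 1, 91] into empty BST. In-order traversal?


Insert 95: root
Insert 52: L from 95
Insert 10: L from 95 -> L from 52
Insert 22: L from 95 -> L from 52 -> R from 10
Insert 1: L from 95 -> L from 52 -> L from 10
Insert 91: L from 95 -> R from 52

In-order: [1, 10, 22, 52, 91, 95]


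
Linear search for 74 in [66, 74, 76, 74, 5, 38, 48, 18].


i=0: 66!=74
i=1: 74==74 found!

Found at 1, 2 comps


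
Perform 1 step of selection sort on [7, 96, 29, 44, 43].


Initial: [7, 96, 29, 44, 43]
Step 1: min=7 at 0
  Swap: [7, 96, 29, 44, 43]

After 1 step: [7, 96, 29, 44, 43]


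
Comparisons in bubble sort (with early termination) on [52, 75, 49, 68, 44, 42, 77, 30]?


Algorithm: bubble sort (with early termination)
Input: [52, 75, 49, 68, 44, 42, 77, 30]
Sorted: [30, 42, 44, 49, 52, 68, 75, 77]

28


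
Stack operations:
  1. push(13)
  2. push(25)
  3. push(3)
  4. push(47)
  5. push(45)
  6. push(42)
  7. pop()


push(13) -> [13]
push(25) -> [13, 25]
push(3) -> [13, 25, 3]
push(47) -> [13, 25, 3, 47]
push(45) -> [13, 25, 3, 47, 45]
push(42) -> [13, 25, 3, 47, 45, 42]
pop()->42, [13, 25, 3, 47, 45]

Final stack: [13, 25, 3, 47, 45]


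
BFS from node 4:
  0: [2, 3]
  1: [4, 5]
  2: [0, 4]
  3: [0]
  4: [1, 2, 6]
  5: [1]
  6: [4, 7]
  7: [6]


Visit 4, enqueue [1, 2, 6]
Visit 1, enqueue [5]
Visit 2, enqueue [0]
Visit 6, enqueue [7]
Visit 5, enqueue []
Visit 0, enqueue [3]
Visit 7, enqueue []
Visit 3, enqueue []

BFS order: [4, 1, 2, 6, 5, 0, 7, 3]


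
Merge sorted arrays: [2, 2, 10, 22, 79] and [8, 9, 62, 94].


Take 2 from A
Take 2 from A
Take 8 from B
Take 9 from B
Take 10 from A
Take 22 from A
Take 62 from B
Take 79 from A

Merged: [2, 2, 8, 9, 10, 22, 62, 79, 94]


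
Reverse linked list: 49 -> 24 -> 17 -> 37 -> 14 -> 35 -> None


Step 1: curr=49, set curr.next=prev(None) | reversed so far: 49
Step 2: curr=24, set curr.next=prev(49) | reversed so far: 24 -> 49
Step 3: curr=17, set curr.next=prev(24) | reversed so far: 17 -> 24 -> 49
Step 4: curr=37, set curr.next=prev(17) | reversed so far: 37 -> 17 -> 24 -> 49
Step 5: curr=14, set curr.next=prev(37) | reversed so far: 14 -> 37 -> 17 -> 24 -> 49
Step 6: curr=35, set curr.next=prev(14) | reversed so far: 35 -> 14 -> 37 -> 17 -> 24 -> 49

35 -> 14 -> 37 -> 17 -> 24 -> 49 -> None


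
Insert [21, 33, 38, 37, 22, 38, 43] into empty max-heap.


Insert 21: [21]
Insert 33: [33, 21]
Insert 38: [38, 21, 33]
Insert 37: [38, 37, 33, 21]
Insert 22: [38, 37, 33, 21, 22]
Insert 38: [38, 37, 38, 21, 22, 33]
Insert 43: [43, 37, 38, 21, 22, 33, 38]

Final heap: [43, 37, 38, 21, 22, 33, 38]


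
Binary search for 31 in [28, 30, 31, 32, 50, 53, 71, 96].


Step 1: lo=0, hi=7, mid=3, val=32
Step 2: lo=0, hi=2, mid=1, val=30
Step 3: lo=2, hi=2, mid=2, val=31

Found at index 2


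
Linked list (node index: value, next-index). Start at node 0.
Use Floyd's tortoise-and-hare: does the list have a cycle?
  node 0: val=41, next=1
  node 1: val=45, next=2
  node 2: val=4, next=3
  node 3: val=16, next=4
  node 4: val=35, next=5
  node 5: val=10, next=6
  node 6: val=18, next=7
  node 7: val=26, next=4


Floyd's tortoise (slow, +1) and hare (fast, +2):
  init: slow=0, fast=0
  step 1: slow=1, fast=2
  step 2: slow=2, fast=4
  step 3: slow=3, fast=6
  step 4: slow=4, fast=4
  slow == fast at node 4: cycle detected

Cycle: yes


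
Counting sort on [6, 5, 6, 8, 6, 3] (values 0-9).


Input: [6, 5, 6, 8, 6, 3]
Counts: [0, 0, 0, 1, 0, 1, 3, 0, 1, 0]

Sorted: [3, 5, 6, 6, 6, 8]


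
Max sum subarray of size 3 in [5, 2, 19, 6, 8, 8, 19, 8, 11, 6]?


[0:3]: 26
[1:4]: 27
[2:5]: 33
[3:6]: 22
[4:7]: 35
[5:8]: 35
[6:9]: 38
[7:10]: 25

Max: 38 at [6:9]


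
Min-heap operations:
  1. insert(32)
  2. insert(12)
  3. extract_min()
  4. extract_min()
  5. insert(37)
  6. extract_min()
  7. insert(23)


insert(32) -> [32]
insert(12) -> [12, 32]
extract_min()->12, [32]
extract_min()->32, []
insert(37) -> [37]
extract_min()->37, []
insert(23) -> [23]

Final heap: [23]


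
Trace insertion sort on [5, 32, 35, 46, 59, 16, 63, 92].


Initial: [5, 32, 35, 46, 59, 16, 63, 92]
Insert 32: [5, 32, 35, 46, 59, 16, 63, 92]
Insert 35: [5, 32, 35, 46, 59, 16, 63, 92]
Insert 46: [5, 32, 35, 46, 59, 16, 63, 92]
Insert 59: [5, 32, 35, 46, 59, 16, 63, 92]
Insert 16: [5, 16, 32, 35, 46, 59, 63, 92]
Insert 63: [5, 16, 32, 35, 46, 59, 63, 92]
Insert 92: [5, 16, 32, 35, 46, 59, 63, 92]

Sorted: [5, 16, 32, 35, 46, 59, 63, 92]


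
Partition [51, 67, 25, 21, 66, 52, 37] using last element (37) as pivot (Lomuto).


Pivot: 37
  25 <= 37: swap -> [25, 67, 51, 21, 66, 52, 37]
  21 <= 37: swap -> [25, 21, 51, 67, 66, 52, 37]
Place pivot at 2: [25, 21, 37, 67, 66, 52, 51]

Partitioned: [25, 21, 37, 67, 66, 52, 51]


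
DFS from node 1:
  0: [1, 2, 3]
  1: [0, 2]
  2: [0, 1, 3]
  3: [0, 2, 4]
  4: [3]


Visit 1, push [2, 0]
Visit 0, push [3, 2]
Visit 2, push [3]
Visit 3, push [4]
Visit 4, push []

DFS order: [1, 0, 2, 3, 4]


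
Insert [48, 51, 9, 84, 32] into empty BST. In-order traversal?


Insert 48: root
Insert 51: R from 48
Insert 9: L from 48
Insert 84: R from 48 -> R from 51
Insert 32: L from 48 -> R from 9

In-order: [9, 32, 48, 51, 84]


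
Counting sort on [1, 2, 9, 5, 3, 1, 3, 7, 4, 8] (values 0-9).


Input: [1, 2, 9, 5, 3, 1, 3, 7, 4, 8]
Counts: [0, 2, 1, 2, 1, 1, 0, 1, 1, 1]

Sorted: [1, 1, 2, 3, 3, 4, 5, 7, 8, 9]


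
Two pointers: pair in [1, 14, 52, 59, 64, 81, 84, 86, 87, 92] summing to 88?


lo=0(1)+hi=9(92)=93
lo=0(1)+hi=8(87)=88

Yes: 1+87=88


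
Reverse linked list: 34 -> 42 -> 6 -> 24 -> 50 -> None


Step 1: curr=34, set curr.next=prev(None) | reversed so far: 34
Step 2: curr=42, set curr.next=prev(34) | reversed so far: 42 -> 34
Step 3: curr=6, set curr.next=prev(42) | reversed so far: 6 -> 42 -> 34
Step 4: curr=24, set curr.next=prev(6) | reversed so far: 24 -> 6 -> 42 -> 34
Step 5: curr=50, set curr.next=prev(24) | reversed so far: 50 -> 24 -> 6 -> 42 -> 34

50 -> 24 -> 6 -> 42 -> 34 -> None


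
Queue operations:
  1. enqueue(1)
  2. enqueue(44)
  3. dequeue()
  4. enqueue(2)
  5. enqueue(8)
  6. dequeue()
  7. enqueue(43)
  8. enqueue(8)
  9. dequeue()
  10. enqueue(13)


enqueue(1) -> [1]
enqueue(44) -> [1, 44]
dequeue()->1, [44]
enqueue(2) -> [44, 2]
enqueue(8) -> [44, 2, 8]
dequeue()->44, [2, 8]
enqueue(43) -> [2, 8, 43]
enqueue(8) -> [2, 8, 43, 8]
dequeue()->2, [8, 43, 8]
enqueue(13) -> [8, 43, 8, 13]

Final queue: [8, 43, 8, 13]


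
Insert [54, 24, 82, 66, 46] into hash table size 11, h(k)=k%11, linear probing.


Insert 54: h=10 -> slot 10
Insert 24: h=2 -> slot 2
Insert 82: h=5 -> slot 5
Insert 66: h=0 -> slot 0
Insert 46: h=2, 1 probes -> slot 3

Table: [66, None, 24, 46, None, 82, None, None, None, None, 54]


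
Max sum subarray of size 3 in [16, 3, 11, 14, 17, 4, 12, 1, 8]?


[0:3]: 30
[1:4]: 28
[2:5]: 42
[3:6]: 35
[4:7]: 33
[5:8]: 17
[6:9]: 21

Max: 42 at [2:5]


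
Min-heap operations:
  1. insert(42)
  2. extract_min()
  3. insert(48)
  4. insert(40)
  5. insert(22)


insert(42) -> [42]
extract_min()->42, []
insert(48) -> [48]
insert(40) -> [40, 48]
insert(22) -> [22, 48, 40]

Final heap: [22, 48, 40]


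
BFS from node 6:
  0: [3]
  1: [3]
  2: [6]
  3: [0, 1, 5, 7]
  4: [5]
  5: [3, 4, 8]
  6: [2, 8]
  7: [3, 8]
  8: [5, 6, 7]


Visit 6, enqueue [2, 8]
Visit 2, enqueue []
Visit 8, enqueue [5, 7]
Visit 5, enqueue [3, 4]
Visit 7, enqueue []
Visit 3, enqueue [0, 1]
Visit 4, enqueue []
Visit 0, enqueue []
Visit 1, enqueue []

BFS order: [6, 2, 8, 5, 7, 3, 4, 0, 1]


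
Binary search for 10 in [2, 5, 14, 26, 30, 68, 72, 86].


Step 1: lo=0, hi=7, mid=3, val=26
Step 2: lo=0, hi=2, mid=1, val=5
Step 3: lo=2, hi=2, mid=2, val=14

Not found


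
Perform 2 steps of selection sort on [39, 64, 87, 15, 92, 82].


Initial: [39, 64, 87, 15, 92, 82]
Step 1: min=15 at 3
  Swap: [15, 64, 87, 39, 92, 82]
Step 2: min=39 at 3
  Swap: [15, 39, 87, 64, 92, 82]

After 2 steps: [15, 39, 87, 64, 92, 82]


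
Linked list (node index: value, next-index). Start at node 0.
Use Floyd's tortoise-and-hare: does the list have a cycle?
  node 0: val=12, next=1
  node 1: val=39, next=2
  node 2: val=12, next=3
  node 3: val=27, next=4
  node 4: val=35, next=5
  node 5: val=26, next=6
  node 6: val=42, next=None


Floyd's tortoise (slow, +1) and hare (fast, +2):
  init: slow=0, fast=0
  step 1: slow=1, fast=2
  step 2: slow=2, fast=4
  step 3: slow=3, fast=6
  step 4: fast -> None, no cycle

Cycle: no


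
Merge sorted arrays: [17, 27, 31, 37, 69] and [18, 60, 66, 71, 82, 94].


Take 17 from A
Take 18 from B
Take 27 from A
Take 31 from A
Take 37 from A
Take 60 from B
Take 66 from B
Take 69 from A

Merged: [17, 18, 27, 31, 37, 60, 66, 69, 71, 82, 94]


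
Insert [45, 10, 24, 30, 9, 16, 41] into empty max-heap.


Insert 45: [45]
Insert 10: [45, 10]
Insert 24: [45, 10, 24]
Insert 30: [45, 30, 24, 10]
Insert 9: [45, 30, 24, 10, 9]
Insert 16: [45, 30, 24, 10, 9, 16]
Insert 41: [45, 30, 41, 10, 9, 16, 24]

Final heap: [45, 30, 41, 10, 9, 16, 24]


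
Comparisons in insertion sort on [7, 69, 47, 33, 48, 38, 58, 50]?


Algorithm: insertion sort
Input: [7, 69, 47, 33, 48, 38, 58, 50]
Sorted: [7, 33, 38, 47, 48, 50, 58, 69]

17


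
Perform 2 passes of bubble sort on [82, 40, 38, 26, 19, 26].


Initial: [82, 40, 38, 26, 19, 26]
Pass 1: [40, 38, 26, 19, 26, 82] (5 swaps)
Pass 2: [38, 26, 19, 26, 40, 82] (4 swaps)

After 2 passes: [38, 26, 19, 26, 40, 82]


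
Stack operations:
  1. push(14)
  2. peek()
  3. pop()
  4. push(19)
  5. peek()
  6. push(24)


push(14) -> [14]
peek()->14
pop()->14, []
push(19) -> [19]
peek()->19
push(24) -> [19, 24]

Final stack: [19, 24]


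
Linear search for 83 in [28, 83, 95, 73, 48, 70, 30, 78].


i=0: 28!=83
i=1: 83==83 found!

Found at 1, 2 comps


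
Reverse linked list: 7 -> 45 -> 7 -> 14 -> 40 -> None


Step 1: curr=7, set curr.next=prev(None) | reversed so far: 7
Step 2: curr=45, set curr.next=prev(7) | reversed so far: 45 -> 7
Step 3: curr=7, set curr.next=prev(45) | reversed so far: 7 -> 45 -> 7
Step 4: curr=14, set curr.next=prev(7) | reversed so far: 14 -> 7 -> 45 -> 7
Step 5: curr=40, set curr.next=prev(14) | reversed so far: 40 -> 14 -> 7 -> 45 -> 7

40 -> 14 -> 7 -> 45 -> 7 -> None


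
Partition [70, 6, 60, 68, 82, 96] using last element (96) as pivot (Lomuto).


Pivot: 96
  70 <= 96: advance i (no swap)
  6 <= 96: advance i (no swap)
  60 <= 96: advance i (no swap)
  68 <= 96: advance i (no swap)
  82 <= 96: advance i (no swap)
Place pivot at 5: [70, 6, 60, 68, 82, 96]

Partitioned: [70, 6, 60, 68, 82, 96]


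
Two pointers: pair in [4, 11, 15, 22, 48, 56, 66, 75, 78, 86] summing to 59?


lo=0(4)+hi=9(86)=90
lo=0(4)+hi=8(78)=82
lo=0(4)+hi=7(75)=79
lo=0(4)+hi=6(66)=70
lo=0(4)+hi=5(56)=60
lo=0(4)+hi=4(48)=52
lo=1(11)+hi=4(48)=59

Yes: 11+48=59


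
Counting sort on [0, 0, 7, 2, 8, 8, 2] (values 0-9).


Input: [0, 0, 7, 2, 8, 8, 2]
Counts: [2, 0, 2, 0, 0, 0, 0, 1, 2, 0]

Sorted: [0, 0, 2, 2, 7, 8, 8]


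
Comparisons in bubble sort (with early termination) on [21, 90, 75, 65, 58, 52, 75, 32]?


Algorithm: bubble sort (with early termination)
Input: [21, 90, 75, 65, 58, 52, 75, 32]
Sorted: [21, 32, 52, 58, 65, 75, 75, 90]

28


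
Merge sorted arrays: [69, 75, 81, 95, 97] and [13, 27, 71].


Take 13 from B
Take 27 from B
Take 69 from A
Take 71 from B

Merged: [13, 27, 69, 71, 75, 81, 95, 97]


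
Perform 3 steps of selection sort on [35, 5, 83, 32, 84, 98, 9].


Initial: [35, 5, 83, 32, 84, 98, 9]
Step 1: min=5 at 1
  Swap: [5, 35, 83, 32, 84, 98, 9]
Step 2: min=9 at 6
  Swap: [5, 9, 83, 32, 84, 98, 35]
Step 3: min=32 at 3
  Swap: [5, 9, 32, 83, 84, 98, 35]

After 3 steps: [5, 9, 32, 83, 84, 98, 35]


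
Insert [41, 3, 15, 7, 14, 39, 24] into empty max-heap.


Insert 41: [41]
Insert 3: [41, 3]
Insert 15: [41, 3, 15]
Insert 7: [41, 7, 15, 3]
Insert 14: [41, 14, 15, 3, 7]
Insert 39: [41, 14, 39, 3, 7, 15]
Insert 24: [41, 14, 39, 3, 7, 15, 24]

Final heap: [41, 14, 39, 3, 7, 15, 24]


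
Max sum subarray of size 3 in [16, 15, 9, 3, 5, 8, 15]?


[0:3]: 40
[1:4]: 27
[2:5]: 17
[3:6]: 16
[4:7]: 28

Max: 40 at [0:3]


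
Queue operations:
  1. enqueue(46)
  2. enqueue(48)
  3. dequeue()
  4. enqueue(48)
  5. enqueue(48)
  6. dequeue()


enqueue(46) -> [46]
enqueue(48) -> [46, 48]
dequeue()->46, [48]
enqueue(48) -> [48, 48]
enqueue(48) -> [48, 48, 48]
dequeue()->48, [48, 48]

Final queue: [48, 48]


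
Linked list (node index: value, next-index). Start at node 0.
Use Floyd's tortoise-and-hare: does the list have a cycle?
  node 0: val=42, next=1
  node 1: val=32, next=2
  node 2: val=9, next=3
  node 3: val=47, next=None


Floyd's tortoise (slow, +1) and hare (fast, +2):
  init: slow=0, fast=0
  step 1: slow=1, fast=2
  step 2: fast 2->3->None, no cycle

Cycle: no


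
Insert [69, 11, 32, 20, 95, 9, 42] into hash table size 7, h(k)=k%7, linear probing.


Insert 69: h=6 -> slot 6
Insert 11: h=4 -> slot 4
Insert 32: h=4, 1 probes -> slot 5
Insert 20: h=6, 1 probes -> slot 0
Insert 95: h=4, 4 probes -> slot 1
Insert 9: h=2 -> slot 2
Insert 42: h=0, 3 probes -> slot 3

Table: [20, 95, 9, 42, 11, 32, 69]


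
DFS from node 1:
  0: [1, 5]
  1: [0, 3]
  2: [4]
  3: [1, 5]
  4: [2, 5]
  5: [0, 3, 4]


Visit 1, push [3, 0]
Visit 0, push [5]
Visit 5, push [4, 3]
Visit 3, push []
Visit 4, push [2]
Visit 2, push []

DFS order: [1, 0, 5, 3, 4, 2]


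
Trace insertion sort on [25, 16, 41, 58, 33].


Initial: [25, 16, 41, 58, 33]
Insert 16: [16, 25, 41, 58, 33]
Insert 41: [16, 25, 41, 58, 33]
Insert 58: [16, 25, 41, 58, 33]
Insert 33: [16, 25, 33, 41, 58]

Sorted: [16, 25, 33, 41, 58]


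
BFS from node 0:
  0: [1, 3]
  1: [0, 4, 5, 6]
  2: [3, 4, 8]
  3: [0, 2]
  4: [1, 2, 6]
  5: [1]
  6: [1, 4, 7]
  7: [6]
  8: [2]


Visit 0, enqueue [1, 3]
Visit 1, enqueue [4, 5, 6]
Visit 3, enqueue [2]
Visit 4, enqueue []
Visit 5, enqueue []
Visit 6, enqueue [7]
Visit 2, enqueue [8]
Visit 7, enqueue []
Visit 8, enqueue []

BFS order: [0, 1, 3, 4, 5, 6, 2, 7, 8]


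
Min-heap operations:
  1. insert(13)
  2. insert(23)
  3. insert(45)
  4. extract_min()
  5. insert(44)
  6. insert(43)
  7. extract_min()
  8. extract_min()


insert(13) -> [13]
insert(23) -> [13, 23]
insert(45) -> [13, 23, 45]
extract_min()->13, [23, 45]
insert(44) -> [23, 45, 44]
insert(43) -> [23, 43, 44, 45]
extract_min()->23, [43, 45, 44]
extract_min()->43, [44, 45]

Final heap: [44, 45]


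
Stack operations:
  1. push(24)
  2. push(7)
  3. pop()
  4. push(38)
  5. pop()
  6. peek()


push(24) -> [24]
push(7) -> [24, 7]
pop()->7, [24]
push(38) -> [24, 38]
pop()->38, [24]
peek()->24

Final stack: [24]


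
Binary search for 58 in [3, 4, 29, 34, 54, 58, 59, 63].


Step 1: lo=0, hi=7, mid=3, val=34
Step 2: lo=4, hi=7, mid=5, val=58

Found at index 5


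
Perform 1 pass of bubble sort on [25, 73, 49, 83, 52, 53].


Initial: [25, 73, 49, 83, 52, 53]
Pass 1: [25, 49, 73, 52, 53, 83] (3 swaps)

After 1 pass: [25, 49, 73, 52, 53, 83]


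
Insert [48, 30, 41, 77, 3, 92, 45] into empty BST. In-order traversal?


Insert 48: root
Insert 30: L from 48
Insert 41: L from 48 -> R from 30
Insert 77: R from 48
Insert 3: L from 48 -> L from 30
Insert 92: R from 48 -> R from 77
Insert 45: L from 48 -> R from 30 -> R from 41

In-order: [3, 30, 41, 45, 48, 77, 92]


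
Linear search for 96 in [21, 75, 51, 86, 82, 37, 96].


i=0: 21!=96
i=1: 75!=96
i=2: 51!=96
i=3: 86!=96
i=4: 82!=96
i=5: 37!=96
i=6: 96==96 found!

Found at 6, 7 comps


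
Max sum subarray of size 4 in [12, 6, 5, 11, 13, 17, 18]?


[0:4]: 34
[1:5]: 35
[2:6]: 46
[3:7]: 59

Max: 59 at [3:7]


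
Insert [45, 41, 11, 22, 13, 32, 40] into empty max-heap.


Insert 45: [45]
Insert 41: [45, 41]
Insert 11: [45, 41, 11]
Insert 22: [45, 41, 11, 22]
Insert 13: [45, 41, 11, 22, 13]
Insert 32: [45, 41, 32, 22, 13, 11]
Insert 40: [45, 41, 40, 22, 13, 11, 32]

Final heap: [45, 41, 40, 22, 13, 11, 32]


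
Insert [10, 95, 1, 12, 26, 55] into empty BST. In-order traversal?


Insert 10: root
Insert 95: R from 10
Insert 1: L from 10
Insert 12: R from 10 -> L from 95
Insert 26: R from 10 -> L from 95 -> R from 12
Insert 55: R from 10 -> L from 95 -> R from 12 -> R from 26

In-order: [1, 10, 12, 26, 55, 95]


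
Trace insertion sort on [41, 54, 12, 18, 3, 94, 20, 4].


Initial: [41, 54, 12, 18, 3, 94, 20, 4]
Insert 54: [41, 54, 12, 18, 3, 94, 20, 4]
Insert 12: [12, 41, 54, 18, 3, 94, 20, 4]
Insert 18: [12, 18, 41, 54, 3, 94, 20, 4]
Insert 3: [3, 12, 18, 41, 54, 94, 20, 4]
Insert 94: [3, 12, 18, 41, 54, 94, 20, 4]
Insert 20: [3, 12, 18, 20, 41, 54, 94, 4]
Insert 4: [3, 4, 12, 18, 20, 41, 54, 94]

Sorted: [3, 4, 12, 18, 20, 41, 54, 94]


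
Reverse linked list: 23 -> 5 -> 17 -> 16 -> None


Step 1: curr=23, set curr.next=prev(None) | reversed so far: 23
Step 2: curr=5, set curr.next=prev(23) | reversed so far: 5 -> 23
Step 3: curr=17, set curr.next=prev(5) | reversed so far: 17 -> 5 -> 23
Step 4: curr=16, set curr.next=prev(17) | reversed so far: 16 -> 17 -> 5 -> 23

16 -> 17 -> 5 -> 23 -> None


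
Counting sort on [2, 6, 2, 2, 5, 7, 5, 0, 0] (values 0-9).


Input: [2, 6, 2, 2, 5, 7, 5, 0, 0]
Counts: [2, 0, 3, 0, 0, 2, 1, 1, 0, 0]

Sorted: [0, 0, 2, 2, 2, 5, 5, 6, 7]


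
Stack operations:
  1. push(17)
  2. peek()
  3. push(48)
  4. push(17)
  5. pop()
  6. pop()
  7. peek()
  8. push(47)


push(17) -> [17]
peek()->17
push(48) -> [17, 48]
push(17) -> [17, 48, 17]
pop()->17, [17, 48]
pop()->48, [17]
peek()->17
push(47) -> [17, 47]

Final stack: [17, 47]


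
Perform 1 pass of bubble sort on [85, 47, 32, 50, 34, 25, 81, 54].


Initial: [85, 47, 32, 50, 34, 25, 81, 54]
Pass 1: [47, 32, 50, 34, 25, 81, 54, 85] (7 swaps)

After 1 pass: [47, 32, 50, 34, 25, 81, 54, 85]


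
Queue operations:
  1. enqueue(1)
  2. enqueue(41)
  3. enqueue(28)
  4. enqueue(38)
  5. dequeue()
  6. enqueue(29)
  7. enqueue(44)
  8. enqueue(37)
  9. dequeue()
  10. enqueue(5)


enqueue(1) -> [1]
enqueue(41) -> [1, 41]
enqueue(28) -> [1, 41, 28]
enqueue(38) -> [1, 41, 28, 38]
dequeue()->1, [41, 28, 38]
enqueue(29) -> [41, 28, 38, 29]
enqueue(44) -> [41, 28, 38, 29, 44]
enqueue(37) -> [41, 28, 38, 29, 44, 37]
dequeue()->41, [28, 38, 29, 44, 37]
enqueue(5) -> [28, 38, 29, 44, 37, 5]

Final queue: [28, 38, 29, 44, 37, 5]


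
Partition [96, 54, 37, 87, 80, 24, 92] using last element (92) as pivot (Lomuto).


Pivot: 92
  54 <= 92: swap -> [54, 96, 37, 87, 80, 24, 92]
  37 <= 92: swap -> [54, 37, 96, 87, 80, 24, 92]
  87 <= 92: swap -> [54, 37, 87, 96, 80, 24, 92]
  80 <= 92: swap -> [54, 37, 87, 80, 96, 24, 92]
  24 <= 92: swap -> [54, 37, 87, 80, 24, 96, 92]
Place pivot at 5: [54, 37, 87, 80, 24, 92, 96]

Partitioned: [54, 37, 87, 80, 24, 92, 96]


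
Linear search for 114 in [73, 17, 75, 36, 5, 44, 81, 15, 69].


i=0: 73!=114
i=1: 17!=114
i=2: 75!=114
i=3: 36!=114
i=4: 5!=114
i=5: 44!=114
i=6: 81!=114
i=7: 15!=114
i=8: 69!=114

Not found, 9 comps


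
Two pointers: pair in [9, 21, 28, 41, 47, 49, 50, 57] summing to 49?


lo=0(9)+hi=7(57)=66
lo=0(9)+hi=6(50)=59
lo=0(9)+hi=5(49)=58
lo=0(9)+hi=4(47)=56
lo=0(9)+hi=3(41)=50
lo=0(9)+hi=2(28)=37
lo=1(21)+hi=2(28)=49

Yes: 21+28=49


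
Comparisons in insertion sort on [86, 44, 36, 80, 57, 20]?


Algorithm: insertion sort
Input: [86, 44, 36, 80, 57, 20]
Sorted: [20, 36, 44, 57, 80, 86]

13


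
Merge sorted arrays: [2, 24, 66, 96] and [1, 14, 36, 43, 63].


Take 1 from B
Take 2 from A
Take 14 from B
Take 24 from A
Take 36 from B
Take 43 from B
Take 63 from B

Merged: [1, 2, 14, 24, 36, 43, 63, 66, 96]


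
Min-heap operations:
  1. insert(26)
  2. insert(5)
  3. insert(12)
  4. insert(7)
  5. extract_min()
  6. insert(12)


insert(26) -> [26]
insert(5) -> [5, 26]
insert(12) -> [5, 26, 12]
insert(7) -> [5, 7, 12, 26]
extract_min()->5, [7, 26, 12]
insert(12) -> [7, 12, 12, 26]

Final heap: [7, 12, 12, 26]


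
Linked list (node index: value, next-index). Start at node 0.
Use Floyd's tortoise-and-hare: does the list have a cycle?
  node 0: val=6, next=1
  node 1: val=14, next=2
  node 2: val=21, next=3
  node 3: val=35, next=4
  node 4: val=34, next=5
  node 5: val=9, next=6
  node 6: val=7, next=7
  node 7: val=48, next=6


Floyd's tortoise (slow, +1) and hare (fast, +2):
  init: slow=0, fast=0
  step 1: slow=1, fast=2
  step 2: slow=2, fast=4
  step 3: slow=3, fast=6
  step 4: slow=4, fast=6
  step 5: slow=5, fast=6
  step 6: slow=6, fast=6
  slow == fast at node 6: cycle detected

Cycle: yes


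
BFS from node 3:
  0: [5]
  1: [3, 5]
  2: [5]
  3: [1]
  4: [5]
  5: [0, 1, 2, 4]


Visit 3, enqueue [1]
Visit 1, enqueue [5]
Visit 5, enqueue [0, 2, 4]
Visit 0, enqueue []
Visit 2, enqueue []
Visit 4, enqueue []

BFS order: [3, 1, 5, 0, 2, 4]


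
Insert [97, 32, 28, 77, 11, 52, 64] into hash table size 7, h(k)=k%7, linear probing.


Insert 97: h=6 -> slot 6
Insert 32: h=4 -> slot 4
Insert 28: h=0 -> slot 0
Insert 77: h=0, 1 probes -> slot 1
Insert 11: h=4, 1 probes -> slot 5
Insert 52: h=3 -> slot 3
Insert 64: h=1, 1 probes -> slot 2

Table: [28, 77, 64, 52, 32, 11, 97]


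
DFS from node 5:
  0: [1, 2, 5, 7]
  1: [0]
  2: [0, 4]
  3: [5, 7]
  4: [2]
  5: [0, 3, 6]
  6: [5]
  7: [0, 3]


Visit 5, push [6, 3, 0]
Visit 0, push [7, 2, 1]
Visit 1, push []
Visit 2, push [4]
Visit 4, push []
Visit 7, push [3]
Visit 3, push []
Visit 6, push []

DFS order: [5, 0, 1, 2, 4, 7, 3, 6]


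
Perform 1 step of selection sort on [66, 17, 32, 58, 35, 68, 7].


Initial: [66, 17, 32, 58, 35, 68, 7]
Step 1: min=7 at 6
  Swap: [7, 17, 32, 58, 35, 68, 66]

After 1 step: [7, 17, 32, 58, 35, 68, 66]


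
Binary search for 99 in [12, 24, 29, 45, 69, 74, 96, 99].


Step 1: lo=0, hi=7, mid=3, val=45
Step 2: lo=4, hi=7, mid=5, val=74
Step 3: lo=6, hi=7, mid=6, val=96
Step 4: lo=7, hi=7, mid=7, val=99

Found at index 7


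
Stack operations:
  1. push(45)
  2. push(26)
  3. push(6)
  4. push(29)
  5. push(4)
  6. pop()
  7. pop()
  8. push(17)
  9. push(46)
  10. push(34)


push(45) -> [45]
push(26) -> [45, 26]
push(6) -> [45, 26, 6]
push(29) -> [45, 26, 6, 29]
push(4) -> [45, 26, 6, 29, 4]
pop()->4, [45, 26, 6, 29]
pop()->29, [45, 26, 6]
push(17) -> [45, 26, 6, 17]
push(46) -> [45, 26, 6, 17, 46]
push(34) -> [45, 26, 6, 17, 46, 34]

Final stack: [45, 26, 6, 17, 46, 34]


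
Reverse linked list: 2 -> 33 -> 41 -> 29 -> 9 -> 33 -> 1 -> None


Step 1: curr=2, set curr.next=prev(None) | reversed so far: 2
Step 2: curr=33, set curr.next=prev(2) | reversed so far: 33 -> 2
Step 3: curr=41, set curr.next=prev(33) | reversed so far: 41 -> 33 -> 2
Step 4: curr=29, set curr.next=prev(41) | reversed so far: 29 -> 41 -> 33 -> 2
Step 5: curr=9, set curr.next=prev(29) | reversed so far: 9 -> 29 -> 41 -> 33 -> 2
Step 6: curr=33, set curr.next=prev(9) | reversed so far: 33 -> 9 -> 29 -> 41 -> 33 -> 2
Step 7: curr=1, set curr.next=prev(33) | reversed so far: 1 -> 33 -> 9 -> 29 -> 41 -> 33 -> 2

1 -> 33 -> 9 -> 29 -> 41 -> 33 -> 2 -> None


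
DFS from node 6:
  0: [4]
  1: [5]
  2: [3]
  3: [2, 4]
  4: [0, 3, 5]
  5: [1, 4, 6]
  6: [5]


Visit 6, push [5]
Visit 5, push [4, 1]
Visit 1, push []
Visit 4, push [3, 0]
Visit 0, push []
Visit 3, push [2]
Visit 2, push []

DFS order: [6, 5, 1, 4, 0, 3, 2]


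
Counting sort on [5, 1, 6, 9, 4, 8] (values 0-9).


Input: [5, 1, 6, 9, 4, 8]
Counts: [0, 1, 0, 0, 1, 1, 1, 0, 1, 1]

Sorted: [1, 4, 5, 6, 8, 9]


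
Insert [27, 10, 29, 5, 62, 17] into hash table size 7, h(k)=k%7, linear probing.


Insert 27: h=6 -> slot 6
Insert 10: h=3 -> slot 3
Insert 29: h=1 -> slot 1
Insert 5: h=5 -> slot 5
Insert 62: h=6, 1 probes -> slot 0
Insert 17: h=3, 1 probes -> slot 4

Table: [62, 29, None, 10, 17, 5, 27]


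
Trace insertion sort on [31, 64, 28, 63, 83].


Initial: [31, 64, 28, 63, 83]
Insert 64: [31, 64, 28, 63, 83]
Insert 28: [28, 31, 64, 63, 83]
Insert 63: [28, 31, 63, 64, 83]
Insert 83: [28, 31, 63, 64, 83]

Sorted: [28, 31, 63, 64, 83]


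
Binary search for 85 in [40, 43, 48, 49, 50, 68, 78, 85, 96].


Step 1: lo=0, hi=8, mid=4, val=50
Step 2: lo=5, hi=8, mid=6, val=78
Step 3: lo=7, hi=8, mid=7, val=85

Found at index 7


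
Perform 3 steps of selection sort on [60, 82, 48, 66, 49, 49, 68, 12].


Initial: [60, 82, 48, 66, 49, 49, 68, 12]
Step 1: min=12 at 7
  Swap: [12, 82, 48, 66, 49, 49, 68, 60]
Step 2: min=48 at 2
  Swap: [12, 48, 82, 66, 49, 49, 68, 60]
Step 3: min=49 at 4
  Swap: [12, 48, 49, 66, 82, 49, 68, 60]

After 3 steps: [12, 48, 49, 66, 82, 49, 68, 60]


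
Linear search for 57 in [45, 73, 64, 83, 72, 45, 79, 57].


i=0: 45!=57
i=1: 73!=57
i=2: 64!=57
i=3: 83!=57
i=4: 72!=57
i=5: 45!=57
i=6: 79!=57
i=7: 57==57 found!

Found at 7, 8 comps


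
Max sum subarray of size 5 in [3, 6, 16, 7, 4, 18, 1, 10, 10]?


[0:5]: 36
[1:6]: 51
[2:7]: 46
[3:8]: 40
[4:9]: 43

Max: 51 at [1:6]


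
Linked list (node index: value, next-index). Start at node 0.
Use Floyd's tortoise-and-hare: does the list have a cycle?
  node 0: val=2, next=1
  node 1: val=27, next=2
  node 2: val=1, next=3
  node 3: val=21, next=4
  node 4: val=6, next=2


Floyd's tortoise (slow, +1) and hare (fast, +2):
  init: slow=0, fast=0
  step 1: slow=1, fast=2
  step 2: slow=2, fast=4
  step 3: slow=3, fast=3
  slow == fast at node 3: cycle detected

Cycle: yes


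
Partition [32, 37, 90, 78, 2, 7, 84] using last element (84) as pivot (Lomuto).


Pivot: 84
  32 <= 84: advance i (no swap)
  37 <= 84: advance i (no swap)
  78 <= 84: swap -> [32, 37, 78, 90, 2, 7, 84]
  2 <= 84: swap -> [32, 37, 78, 2, 90, 7, 84]
  7 <= 84: swap -> [32, 37, 78, 2, 7, 90, 84]
Place pivot at 5: [32, 37, 78, 2, 7, 84, 90]

Partitioned: [32, 37, 78, 2, 7, 84, 90]


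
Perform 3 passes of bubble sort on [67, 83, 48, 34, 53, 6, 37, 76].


Initial: [67, 83, 48, 34, 53, 6, 37, 76]
Pass 1: [67, 48, 34, 53, 6, 37, 76, 83] (6 swaps)
Pass 2: [48, 34, 53, 6, 37, 67, 76, 83] (5 swaps)
Pass 3: [34, 48, 6, 37, 53, 67, 76, 83] (3 swaps)

After 3 passes: [34, 48, 6, 37, 53, 67, 76, 83]


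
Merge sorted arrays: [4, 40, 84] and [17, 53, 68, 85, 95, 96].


Take 4 from A
Take 17 from B
Take 40 from A
Take 53 from B
Take 68 from B
Take 84 from A

Merged: [4, 17, 40, 53, 68, 84, 85, 95, 96]


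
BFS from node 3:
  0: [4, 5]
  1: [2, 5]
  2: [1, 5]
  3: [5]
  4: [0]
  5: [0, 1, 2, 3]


Visit 3, enqueue [5]
Visit 5, enqueue [0, 1, 2]
Visit 0, enqueue [4]
Visit 1, enqueue []
Visit 2, enqueue []
Visit 4, enqueue []

BFS order: [3, 5, 0, 1, 2, 4]


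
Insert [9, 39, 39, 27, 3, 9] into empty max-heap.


Insert 9: [9]
Insert 39: [39, 9]
Insert 39: [39, 9, 39]
Insert 27: [39, 27, 39, 9]
Insert 3: [39, 27, 39, 9, 3]
Insert 9: [39, 27, 39, 9, 3, 9]

Final heap: [39, 27, 39, 9, 3, 9]


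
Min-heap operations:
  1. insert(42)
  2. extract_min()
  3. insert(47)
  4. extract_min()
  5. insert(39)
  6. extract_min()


insert(42) -> [42]
extract_min()->42, []
insert(47) -> [47]
extract_min()->47, []
insert(39) -> [39]
extract_min()->39, []

Final heap: []


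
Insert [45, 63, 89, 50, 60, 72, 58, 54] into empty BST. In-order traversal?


Insert 45: root
Insert 63: R from 45
Insert 89: R from 45 -> R from 63
Insert 50: R from 45 -> L from 63
Insert 60: R from 45 -> L from 63 -> R from 50
Insert 72: R from 45 -> R from 63 -> L from 89
Insert 58: R from 45 -> L from 63 -> R from 50 -> L from 60
Insert 54: R from 45 -> L from 63 -> R from 50 -> L from 60 -> L from 58

In-order: [45, 50, 54, 58, 60, 63, 72, 89]


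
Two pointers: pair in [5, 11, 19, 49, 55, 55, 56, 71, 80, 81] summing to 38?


lo=0(5)+hi=9(81)=86
lo=0(5)+hi=8(80)=85
lo=0(5)+hi=7(71)=76
lo=0(5)+hi=6(56)=61
lo=0(5)+hi=5(55)=60
lo=0(5)+hi=4(55)=60
lo=0(5)+hi=3(49)=54
lo=0(5)+hi=2(19)=24
lo=1(11)+hi=2(19)=30

No pair found


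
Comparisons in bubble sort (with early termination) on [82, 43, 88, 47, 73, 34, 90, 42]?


Algorithm: bubble sort (with early termination)
Input: [82, 43, 88, 47, 73, 34, 90, 42]
Sorted: [34, 42, 43, 47, 73, 82, 88, 90]

28


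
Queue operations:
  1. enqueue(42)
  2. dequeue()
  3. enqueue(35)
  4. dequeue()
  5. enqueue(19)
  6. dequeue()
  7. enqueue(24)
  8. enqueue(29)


enqueue(42) -> [42]
dequeue()->42, []
enqueue(35) -> [35]
dequeue()->35, []
enqueue(19) -> [19]
dequeue()->19, []
enqueue(24) -> [24]
enqueue(29) -> [24, 29]

Final queue: [24, 29]


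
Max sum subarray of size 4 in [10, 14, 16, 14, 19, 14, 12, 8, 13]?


[0:4]: 54
[1:5]: 63
[2:6]: 63
[3:7]: 59
[4:8]: 53
[5:9]: 47

Max: 63 at [1:5]


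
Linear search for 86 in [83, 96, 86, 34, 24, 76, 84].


i=0: 83!=86
i=1: 96!=86
i=2: 86==86 found!

Found at 2, 3 comps


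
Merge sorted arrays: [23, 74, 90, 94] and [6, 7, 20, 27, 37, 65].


Take 6 from B
Take 7 from B
Take 20 from B
Take 23 from A
Take 27 from B
Take 37 from B
Take 65 from B

Merged: [6, 7, 20, 23, 27, 37, 65, 74, 90, 94]


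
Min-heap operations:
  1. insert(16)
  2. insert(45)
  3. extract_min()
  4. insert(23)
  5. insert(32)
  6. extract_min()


insert(16) -> [16]
insert(45) -> [16, 45]
extract_min()->16, [45]
insert(23) -> [23, 45]
insert(32) -> [23, 45, 32]
extract_min()->23, [32, 45]

Final heap: [32, 45]


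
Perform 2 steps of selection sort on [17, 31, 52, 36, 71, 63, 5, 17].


Initial: [17, 31, 52, 36, 71, 63, 5, 17]
Step 1: min=5 at 6
  Swap: [5, 31, 52, 36, 71, 63, 17, 17]
Step 2: min=17 at 6
  Swap: [5, 17, 52, 36, 71, 63, 31, 17]

After 2 steps: [5, 17, 52, 36, 71, 63, 31, 17]


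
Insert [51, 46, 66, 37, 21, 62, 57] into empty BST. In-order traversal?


Insert 51: root
Insert 46: L from 51
Insert 66: R from 51
Insert 37: L from 51 -> L from 46
Insert 21: L from 51 -> L from 46 -> L from 37
Insert 62: R from 51 -> L from 66
Insert 57: R from 51 -> L from 66 -> L from 62

In-order: [21, 37, 46, 51, 57, 62, 66]


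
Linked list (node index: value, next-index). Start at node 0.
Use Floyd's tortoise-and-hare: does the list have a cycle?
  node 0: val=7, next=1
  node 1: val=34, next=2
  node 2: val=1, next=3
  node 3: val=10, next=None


Floyd's tortoise (slow, +1) and hare (fast, +2):
  init: slow=0, fast=0
  step 1: slow=1, fast=2
  step 2: fast 2->3->None, no cycle

Cycle: no


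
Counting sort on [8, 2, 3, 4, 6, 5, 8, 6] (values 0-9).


Input: [8, 2, 3, 4, 6, 5, 8, 6]
Counts: [0, 0, 1, 1, 1, 1, 2, 0, 2, 0]

Sorted: [2, 3, 4, 5, 6, 6, 8, 8]


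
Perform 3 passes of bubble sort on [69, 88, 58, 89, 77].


Initial: [69, 88, 58, 89, 77]
Pass 1: [69, 58, 88, 77, 89] (2 swaps)
Pass 2: [58, 69, 77, 88, 89] (2 swaps)
Pass 3: [58, 69, 77, 88, 89] (0 swaps)

After 3 passes: [58, 69, 77, 88, 89]


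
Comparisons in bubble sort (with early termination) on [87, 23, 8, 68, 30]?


Algorithm: bubble sort (with early termination)
Input: [87, 23, 8, 68, 30]
Sorted: [8, 23, 30, 68, 87]

9


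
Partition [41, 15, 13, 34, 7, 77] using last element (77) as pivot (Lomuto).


Pivot: 77
  41 <= 77: advance i (no swap)
  15 <= 77: advance i (no swap)
  13 <= 77: advance i (no swap)
  34 <= 77: advance i (no swap)
  7 <= 77: advance i (no swap)
Place pivot at 5: [41, 15, 13, 34, 7, 77]

Partitioned: [41, 15, 13, 34, 7, 77]


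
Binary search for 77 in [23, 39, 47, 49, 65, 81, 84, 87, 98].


Step 1: lo=0, hi=8, mid=4, val=65
Step 2: lo=5, hi=8, mid=6, val=84
Step 3: lo=5, hi=5, mid=5, val=81

Not found


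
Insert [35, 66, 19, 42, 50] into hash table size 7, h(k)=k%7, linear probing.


Insert 35: h=0 -> slot 0
Insert 66: h=3 -> slot 3
Insert 19: h=5 -> slot 5
Insert 42: h=0, 1 probes -> slot 1
Insert 50: h=1, 1 probes -> slot 2

Table: [35, 42, 50, 66, None, 19, None]


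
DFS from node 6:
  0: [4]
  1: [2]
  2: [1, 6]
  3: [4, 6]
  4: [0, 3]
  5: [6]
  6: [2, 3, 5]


Visit 6, push [5, 3, 2]
Visit 2, push [1]
Visit 1, push []
Visit 3, push [4]
Visit 4, push [0]
Visit 0, push []
Visit 5, push []

DFS order: [6, 2, 1, 3, 4, 0, 5]


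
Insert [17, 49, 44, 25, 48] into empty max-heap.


Insert 17: [17]
Insert 49: [49, 17]
Insert 44: [49, 17, 44]
Insert 25: [49, 25, 44, 17]
Insert 48: [49, 48, 44, 17, 25]

Final heap: [49, 48, 44, 17, 25]


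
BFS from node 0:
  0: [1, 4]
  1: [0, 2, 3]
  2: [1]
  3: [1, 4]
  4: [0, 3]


Visit 0, enqueue [1, 4]
Visit 1, enqueue [2, 3]
Visit 4, enqueue []
Visit 2, enqueue []
Visit 3, enqueue []

BFS order: [0, 1, 4, 2, 3]


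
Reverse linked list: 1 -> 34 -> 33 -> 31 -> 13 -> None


Step 1: curr=1, set curr.next=prev(None) | reversed so far: 1
Step 2: curr=34, set curr.next=prev(1) | reversed so far: 34 -> 1
Step 3: curr=33, set curr.next=prev(34) | reversed so far: 33 -> 34 -> 1
Step 4: curr=31, set curr.next=prev(33) | reversed so far: 31 -> 33 -> 34 -> 1
Step 5: curr=13, set curr.next=prev(31) | reversed so far: 13 -> 31 -> 33 -> 34 -> 1

13 -> 31 -> 33 -> 34 -> 1 -> None


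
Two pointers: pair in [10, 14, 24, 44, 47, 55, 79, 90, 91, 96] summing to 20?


lo=0(10)+hi=9(96)=106
lo=0(10)+hi=8(91)=101
lo=0(10)+hi=7(90)=100
lo=0(10)+hi=6(79)=89
lo=0(10)+hi=5(55)=65
lo=0(10)+hi=4(47)=57
lo=0(10)+hi=3(44)=54
lo=0(10)+hi=2(24)=34
lo=0(10)+hi=1(14)=24

No pair found


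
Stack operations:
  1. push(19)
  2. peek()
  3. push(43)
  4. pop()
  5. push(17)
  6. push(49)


push(19) -> [19]
peek()->19
push(43) -> [19, 43]
pop()->43, [19]
push(17) -> [19, 17]
push(49) -> [19, 17, 49]

Final stack: [19, 17, 49]


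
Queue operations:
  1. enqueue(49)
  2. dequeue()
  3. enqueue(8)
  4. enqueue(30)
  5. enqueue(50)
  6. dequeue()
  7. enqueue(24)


enqueue(49) -> [49]
dequeue()->49, []
enqueue(8) -> [8]
enqueue(30) -> [8, 30]
enqueue(50) -> [8, 30, 50]
dequeue()->8, [30, 50]
enqueue(24) -> [30, 50, 24]

Final queue: [30, 50, 24]


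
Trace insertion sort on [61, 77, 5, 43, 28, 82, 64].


Initial: [61, 77, 5, 43, 28, 82, 64]
Insert 77: [61, 77, 5, 43, 28, 82, 64]
Insert 5: [5, 61, 77, 43, 28, 82, 64]
Insert 43: [5, 43, 61, 77, 28, 82, 64]
Insert 28: [5, 28, 43, 61, 77, 82, 64]
Insert 82: [5, 28, 43, 61, 77, 82, 64]
Insert 64: [5, 28, 43, 61, 64, 77, 82]

Sorted: [5, 28, 43, 61, 64, 77, 82]


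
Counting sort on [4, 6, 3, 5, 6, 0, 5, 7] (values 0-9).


Input: [4, 6, 3, 5, 6, 0, 5, 7]
Counts: [1, 0, 0, 1, 1, 2, 2, 1, 0, 0]

Sorted: [0, 3, 4, 5, 5, 6, 6, 7]


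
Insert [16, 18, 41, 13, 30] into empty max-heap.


Insert 16: [16]
Insert 18: [18, 16]
Insert 41: [41, 16, 18]
Insert 13: [41, 16, 18, 13]
Insert 30: [41, 30, 18, 13, 16]

Final heap: [41, 30, 18, 13, 16]


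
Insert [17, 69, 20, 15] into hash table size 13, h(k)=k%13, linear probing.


Insert 17: h=4 -> slot 4
Insert 69: h=4, 1 probes -> slot 5
Insert 20: h=7 -> slot 7
Insert 15: h=2 -> slot 2

Table: [None, None, 15, None, 17, 69, None, 20, None, None, None, None, None]


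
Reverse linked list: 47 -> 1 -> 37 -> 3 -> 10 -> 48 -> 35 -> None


Step 1: curr=47, set curr.next=prev(None) | reversed so far: 47
Step 2: curr=1, set curr.next=prev(47) | reversed so far: 1 -> 47
Step 3: curr=37, set curr.next=prev(1) | reversed so far: 37 -> 1 -> 47
Step 4: curr=3, set curr.next=prev(37) | reversed so far: 3 -> 37 -> 1 -> 47
Step 5: curr=10, set curr.next=prev(3) | reversed so far: 10 -> 3 -> 37 -> 1 -> 47
Step 6: curr=48, set curr.next=prev(10) | reversed so far: 48 -> 10 -> 3 -> 37 -> 1 -> 47
Step 7: curr=35, set curr.next=prev(48) | reversed so far: 35 -> 48 -> 10 -> 3 -> 37 -> 1 -> 47

35 -> 48 -> 10 -> 3 -> 37 -> 1 -> 47 -> None


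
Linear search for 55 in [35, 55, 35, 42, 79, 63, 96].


i=0: 35!=55
i=1: 55==55 found!

Found at 1, 2 comps


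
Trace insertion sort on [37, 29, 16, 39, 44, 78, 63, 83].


Initial: [37, 29, 16, 39, 44, 78, 63, 83]
Insert 29: [29, 37, 16, 39, 44, 78, 63, 83]
Insert 16: [16, 29, 37, 39, 44, 78, 63, 83]
Insert 39: [16, 29, 37, 39, 44, 78, 63, 83]
Insert 44: [16, 29, 37, 39, 44, 78, 63, 83]
Insert 78: [16, 29, 37, 39, 44, 78, 63, 83]
Insert 63: [16, 29, 37, 39, 44, 63, 78, 83]
Insert 83: [16, 29, 37, 39, 44, 63, 78, 83]

Sorted: [16, 29, 37, 39, 44, 63, 78, 83]


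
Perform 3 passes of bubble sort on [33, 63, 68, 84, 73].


Initial: [33, 63, 68, 84, 73]
Pass 1: [33, 63, 68, 73, 84] (1 swaps)
Pass 2: [33, 63, 68, 73, 84] (0 swaps)
Pass 3: [33, 63, 68, 73, 84] (0 swaps)

After 3 passes: [33, 63, 68, 73, 84]


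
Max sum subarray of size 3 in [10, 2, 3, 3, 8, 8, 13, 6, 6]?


[0:3]: 15
[1:4]: 8
[2:5]: 14
[3:6]: 19
[4:7]: 29
[5:8]: 27
[6:9]: 25

Max: 29 at [4:7]


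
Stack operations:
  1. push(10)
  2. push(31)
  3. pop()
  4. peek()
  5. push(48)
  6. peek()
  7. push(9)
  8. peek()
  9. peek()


push(10) -> [10]
push(31) -> [10, 31]
pop()->31, [10]
peek()->10
push(48) -> [10, 48]
peek()->48
push(9) -> [10, 48, 9]
peek()->9
peek()->9

Final stack: [10, 48, 9]


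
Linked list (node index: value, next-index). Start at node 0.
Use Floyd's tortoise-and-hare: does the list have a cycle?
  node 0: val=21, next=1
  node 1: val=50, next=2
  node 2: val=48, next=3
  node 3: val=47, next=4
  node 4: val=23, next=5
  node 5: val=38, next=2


Floyd's tortoise (slow, +1) and hare (fast, +2):
  init: slow=0, fast=0
  step 1: slow=1, fast=2
  step 2: slow=2, fast=4
  step 3: slow=3, fast=2
  step 4: slow=4, fast=4
  slow == fast at node 4: cycle detected

Cycle: yes


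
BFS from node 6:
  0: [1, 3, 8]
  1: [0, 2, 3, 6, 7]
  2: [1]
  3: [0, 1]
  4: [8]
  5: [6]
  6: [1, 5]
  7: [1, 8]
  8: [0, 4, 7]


Visit 6, enqueue [1, 5]
Visit 1, enqueue [0, 2, 3, 7]
Visit 5, enqueue []
Visit 0, enqueue [8]
Visit 2, enqueue []
Visit 3, enqueue []
Visit 7, enqueue []
Visit 8, enqueue [4]
Visit 4, enqueue []

BFS order: [6, 1, 5, 0, 2, 3, 7, 8, 4]


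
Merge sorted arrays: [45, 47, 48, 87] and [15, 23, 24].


Take 15 from B
Take 23 from B
Take 24 from B

Merged: [15, 23, 24, 45, 47, 48, 87]


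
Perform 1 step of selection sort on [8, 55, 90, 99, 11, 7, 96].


Initial: [8, 55, 90, 99, 11, 7, 96]
Step 1: min=7 at 5
  Swap: [7, 55, 90, 99, 11, 8, 96]

After 1 step: [7, 55, 90, 99, 11, 8, 96]


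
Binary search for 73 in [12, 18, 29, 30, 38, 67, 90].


Step 1: lo=0, hi=6, mid=3, val=30
Step 2: lo=4, hi=6, mid=5, val=67
Step 3: lo=6, hi=6, mid=6, val=90

Not found
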